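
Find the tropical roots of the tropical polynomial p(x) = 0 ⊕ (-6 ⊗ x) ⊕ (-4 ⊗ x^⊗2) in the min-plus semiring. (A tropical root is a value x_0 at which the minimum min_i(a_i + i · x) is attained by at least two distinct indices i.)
Roots: {-2, 6}

Each tropical root is a break point of the lower envelope of the lines y = a_i + i · x (there are 3 lines, with slopes 0, 1, ..., 2). Only the lines that attain the minimum somewhere contribute to roots; other lines are dominated. Here the surviving (envelope) indices are i = 2, i = 1, i = 0.
Intersections between consecutive envelope lines give the roots: for adjacent envelope indices i < j the intersection is x = (a_i − a_j) / (j − i). Reading off the sorted break points: {-2, 6}.
Verification: at each break x_0, at least two indices attain the minimum of min_i(a_i + i · x_0).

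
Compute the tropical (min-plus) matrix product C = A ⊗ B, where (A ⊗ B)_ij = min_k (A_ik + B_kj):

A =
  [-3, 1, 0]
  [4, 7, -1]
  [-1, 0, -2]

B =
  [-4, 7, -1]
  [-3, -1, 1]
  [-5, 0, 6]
A ⊗ B =
  [-7, 0, -4]
  [-6, -1, 3]
  [-7, -2, -2]

Apply the min-plus product entry-by-entry:
  C[0][0] = min over k of (A[0][0] + B[0][0] = -3 + -4 = -7, A[0][1] + B[1][0] = 1 + -3 = -2, A[0][2] + B[2][0] = 0 + -5 = -5) = -7 (attained at k = 0)
  C[0][1] = min over k of (A[0][0] + B[0][1] = -3 + 7 = 4, A[0][1] + B[1][1] = 1 + -1 = 0, A[0][2] + B[2][1] = 0 + 0 = 0) = 0 (attained at k = 1)
  C[0][2] = min over k of (A[0][0] + B[0][2] = -3 + -1 = -4, A[0][1] + B[1][2] = 1 + 1 = 2, A[0][2] + B[2][2] = 0 + 6 = 6) = -4 (attained at k = 0)
  C[1][0] = min over k of (A[1][0] + B[0][0] = 4 + -4 = 0, A[1][1] + B[1][0] = 7 + -3 = 4, A[1][2] + B[2][0] = -1 + -5 = -6) = -6 (attained at k = 2)
  C[1][1] = min over k of (A[1][0] + B[0][1] = 4 + 7 = 11, A[1][1] + B[1][1] = 7 + -1 = 6, A[1][2] + B[2][1] = -1 + 0 = -1) = -1 (attained at k = 2)
  C[1][2] = min over k of (A[1][0] + B[0][2] = 4 + -1 = 3, A[1][1] + B[1][2] = 7 + 1 = 8, A[1][2] + B[2][2] = -1 + 6 = 5) = 3 (attained at k = 0)
  C[2][0] = min over k of (A[2][0] + B[0][0] = -1 + -4 = -5, A[2][1] + B[1][0] = 0 + -3 = -3, A[2][2] + B[2][0] = -2 + -5 = -7) = -7 (attained at k = 2)
  C[2][1] = min over k of (A[2][0] + B[0][1] = -1 + 7 = 6, A[2][1] + B[1][1] = 0 + -1 = -1, A[2][2] + B[2][1] = -2 + 0 = -2) = -2 (attained at k = 2)
  C[2][2] = min over k of (A[2][0] + B[0][2] = -1 + -1 = -2, A[2][1] + B[1][2] = 0 + 1 = 1, A[2][2] + B[2][2] = -2 + 6 = 4) = -2 (attained at k = 0)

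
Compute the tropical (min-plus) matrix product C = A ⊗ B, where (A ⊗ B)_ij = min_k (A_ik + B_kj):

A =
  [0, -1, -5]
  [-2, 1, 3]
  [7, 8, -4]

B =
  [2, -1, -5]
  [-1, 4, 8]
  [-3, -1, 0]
A ⊗ B =
  [-8, -6, -5]
  [0, -3, -7]
  [-7, -5, -4]

Apply the min-plus product entry-by-entry:
  C[0][0] = min over k of (A[0][0] + B[0][0] = 0 + 2 = 2, A[0][1] + B[1][0] = -1 + -1 = -2, A[0][2] + B[2][0] = -5 + -3 = -8) = -8 (attained at k = 2)
  C[0][1] = min over k of (A[0][0] + B[0][1] = 0 + -1 = -1, A[0][1] + B[1][1] = -1 + 4 = 3, A[0][2] + B[2][1] = -5 + -1 = -6) = -6 (attained at k = 2)
  C[0][2] = min over k of (A[0][0] + B[0][2] = 0 + -5 = -5, A[0][1] + B[1][2] = -1 + 8 = 7, A[0][2] + B[2][2] = -5 + 0 = -5) = -5 (attained at k = 0)
  C[1][0] = min over k of (A[1][0] + B[0][0] = -2 + 2 = 0, A[1][1] + B[1][0] = 1 + -1 = 0, A[1][2] + B[2][0] = 3 + -3 = 0) = 0 (attained at k = 0)
  C[1][1] = min over k of (A[1][0] + B[0][1] = -2 + -1 = -3, A[1][1] + B[1][1] = 1 + 4 = 5, A[1][2] + B[2][1] = 3 + -1 = 2) = -3 (attained at k = 0)
  C[1][2] = min over k of (A[1][0] + B[0][2] = -2 + -5 = -7, A[1][1] + B[1][2] = 1 + 8 = 9, A[1][2] + B[2][2] = 3 + 0 = 3) = -7 (attained at k = 0)
  C[2][0] = min over k of (A[2][0] + B[0][0] = 7 + 2 = 9, A[2][1] + B[1][0] = 8 + -1 = 7, A[2][2] + B[2][0] = -4 + -3 = -7) = -7 (attained at k = 2)
  C[2][1] = min over k of (A[2][0] + B[0][1] = 7 + -1 = 6, A[2][1] + B[1][1] = 8 + 4 = 12, A[2][2] + B[2][1] = -4 + -1 = -5) = -5 (attained at k = 2)
  C[2][2] = min over k of (A[2][0] + B[0][2] = 7 + -5 = 2, A[2][1] + B[1][2] = 8 + 8 = 16, A[2][2] + B[2][2] = -4 + 0 = -4) = -4 (attained at k = 2)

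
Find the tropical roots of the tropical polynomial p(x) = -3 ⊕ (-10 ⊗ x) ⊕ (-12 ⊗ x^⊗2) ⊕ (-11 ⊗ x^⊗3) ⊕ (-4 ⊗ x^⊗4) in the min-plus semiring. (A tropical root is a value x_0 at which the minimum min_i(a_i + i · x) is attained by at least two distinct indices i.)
Roots: {-7, -1, 2, 7}

Each tropical root is a break point of the lower envelope of the lines y = a_i + i · x (there are 5 lines, with slopes 0, 1, ..., 4). Only the lines that attain the minimum somewhere contribute to roots; other lines are dominated. Here the surviving (envelope) indices are i = 4, i = 3, i = 2, i = 1, i = 0.
Intersections between consecutive envelope lines give the roots: for adjacent envelope indices i < j the intersection is x = (a_i − a_j) / (j − i). Reading off the sorted break points: {-7, -1, 2, 7}.
Verification: at each break x_0, at least two indices attain the minimum of min_i(a_i + i · x_0).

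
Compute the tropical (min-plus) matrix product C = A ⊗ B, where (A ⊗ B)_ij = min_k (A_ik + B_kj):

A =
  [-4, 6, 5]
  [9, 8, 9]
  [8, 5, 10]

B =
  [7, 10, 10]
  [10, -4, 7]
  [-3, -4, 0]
A ⊗ B =
  [2, 1, 5]
  [6, 4, 9]
  [7, 1, 10]

Apply the min-plus product entry-by-entry:
  C[0][0] = min over k of (A[0][0] + B[0][0] = -4 + 7 = 3, A[0][1] + B[1][0] = 6 + 10 = 16, A[0][2] + B[2][0] = 5 + -3 = 2) = 2 (attained at k = 2)
  C[0][1] = min over k of (A[0][0] + B[0][1] = -4 + 10 = 6, A[0][1] + B[1][1] = 6 + -4 = 2, A[0][2] + B[2][1] = 5 + -4 = 1) = 1 (attained at k = 2)
  C[0][2] = min over k of (A[0][0] + B[0][2] = -4 + 10 = 6, A[0][1] + B[1][2] = 6 + 7 = 13, A[0][2] + B[2][2] = 5 + 0 = 5) = 5 (attained at k = 2)
  C[1][0] = min over k of (A[1][0] + B[0][0] = 9 + 7 = 16, A[1][1] + B[1][0] = 8 + 10 = 18, A[1][2] + B[2][0] = 9 + -3 = 6) = 6 (attained at k = 2)
  C[1][1] = min over k of (A[1][0] + B[0][1] = 9 + 10 = 19, A[1][1] + B[1][1] = 8 + -4 = 4, A[1][2] + B[2][1] = 9 + -4 = 5) = 4 (attained at k = 1)
  C[1][2] = min over k of (A[1][0] + B[0][2] = 9 + 10 = 19, A[1][1] + B[1][2] = 8 + 7 = 15, A[1][2] + B[2][2] = 9 + 0 = 9) = 9 (attained at k = 2)
  C[2][0] = min over k of (A[2][0] + B[0][0] = 8 + 7 = 15, A[2][1] + B[1][0] = 5 + 10 = 15, A[2][2] + B[2][0] = 10 + -3 = 7) = 7 (attained at k = 2)
  C[2][1] = min over k of (A[2][0] + B[0][1] = 8 + 10 = 18, A[2][1] + B[1][1] = 5 + -4 = 1, A[2][2] + B[2][1] = 10 + -4 = 6) = 1 (attained at k = 1)
  C[2][2] = min over k of (A[2][0] + B[0][2] = 8 + 10 = 18, A[2][1] + B[1][2] = 5 + 7 = 12, A[2][2] + B[2][2] = 10 + 0 = 10) = 10 (attained at k = 2)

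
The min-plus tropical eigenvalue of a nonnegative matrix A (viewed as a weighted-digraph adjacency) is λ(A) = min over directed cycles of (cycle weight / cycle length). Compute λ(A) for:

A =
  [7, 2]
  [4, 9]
λ(A) = 3

Enumerate directed cycles and compute their means (weight / length). Sample:
  cycle 0 → 0: weight = 7, length = 1, mean = 7/1 ≈ 7.000
  cycle 1 → 1: weight = 9, length = 1, mean = 9/1 ≈ 9.000
  cycle 0 → 1 → 0: weight = 6, length = 2, mean = 6/2 ≈ 3.000
  cycle 1 → 0 → 1: weight = 6, length = 2, mean = 6/2 ≈ 3.000
Minimum mean = 3.000, attained e.g. along the cycle 0 → 1 → 0 with weight 6 and length 2. So λ(A) = 6/2 = 3.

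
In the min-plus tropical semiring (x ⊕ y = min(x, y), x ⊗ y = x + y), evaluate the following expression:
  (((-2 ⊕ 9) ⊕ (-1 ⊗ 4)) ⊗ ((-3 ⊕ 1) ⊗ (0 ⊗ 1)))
(((-2 ⊕ 9) ⊕ (-1 ⊗ 4)) ⊗ ((-3 ⊕ 1) ⊗ (0 ⊗ 1))) = -4

Expand innermost to outermost. Recall ⊕ takes the minimum of its arguments and ⊗ takes their sum. Working out the expression (((-2 ⊕ 9) ⊕ (-1 ⊗ 4)) ⊗ ((-3 ⊕ 1) ⊗ (0 ⊗ 1))) gives -4.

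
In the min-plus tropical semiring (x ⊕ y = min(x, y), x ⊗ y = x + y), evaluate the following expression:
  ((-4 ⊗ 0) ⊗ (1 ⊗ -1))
((-4 ⊗ 0) ⊗ (1 ⊗ -1)) = -4

Expand innermost to outermost. Recall ⊕ takes the minimum of its arguments and ⊗ takes their sum. Working out the expression ((-4 ⊗ 0) ⊗ (1 ⊗ -1)) gives -4.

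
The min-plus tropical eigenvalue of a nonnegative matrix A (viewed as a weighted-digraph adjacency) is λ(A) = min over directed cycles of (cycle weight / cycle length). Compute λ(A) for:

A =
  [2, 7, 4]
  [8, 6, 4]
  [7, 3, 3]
λ(A) = 2

Enumerate directed cycles and compute their means (weight / length). Sample:
  cycle 0 → 0: weight = 2, length = 1, mean = 2/1 ≈ 2.000
  cycle 1 → 1: weight = 6, length = 1, mean = 6/1 ≈ 6.000
  cycle 2 → 2: weight = 3, length = 1, mean = 3/1 ≈ 3.000
  cycle 0 → 1 → 0: weight = 15, length = 2, mean = 15/2 ≈ 7.500
  cycle 0 → 2 → 0: weight = 11, length = 2, mean = 11/2 ≈ 5.500
  cycle 1 → 0 → 1: weight = 15, length = 2, mean = 15/2 ≈ 7.500
Minimum mean = 2.000, attained e.g. along the cycle 0 → 0 with weight 2 and length 1. So λ(A) = 2/1 = 2.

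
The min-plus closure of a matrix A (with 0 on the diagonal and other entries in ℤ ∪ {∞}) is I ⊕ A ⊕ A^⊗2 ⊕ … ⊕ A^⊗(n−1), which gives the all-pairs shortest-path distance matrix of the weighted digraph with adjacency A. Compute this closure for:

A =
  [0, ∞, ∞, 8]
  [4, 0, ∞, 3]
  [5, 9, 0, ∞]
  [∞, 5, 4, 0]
Closure =
  [0, 13, 12, 8]
  [4, 0, 7, 3]
  [5, 9, 0, 12]
  [9, 5, 4, 0]

This is the Floyd-Warshall all-pairs shortest-path computation. For each intermediate vertex k = 0, 1, …, 3, update dist[i][j] ← min(dist[i][j], dist[i][k] + dist[k][j]). The final matrix gives, for each (i, j), the minimum total weight of any directed path from i to j (possibly empty when i = j).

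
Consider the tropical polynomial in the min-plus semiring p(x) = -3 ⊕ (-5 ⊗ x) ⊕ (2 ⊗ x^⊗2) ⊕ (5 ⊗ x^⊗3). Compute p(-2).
p(-2) = -7

A tropical monomial a ⊗ x^⊗i evaluates to a + i · x. Evaluating each term at x = -2:
  Term 0 contributes -3 + 0 · -2 = -3
  Term 1 contributes -5 + 1 · -2 = -7
  Term 2 contributes 2 + 2 · -2 = -2
  Term 3 contributes 5 + 3 · -2 = -1
p(-2) = ⊕ of these = min[-3, -7, -2, -1] = -7.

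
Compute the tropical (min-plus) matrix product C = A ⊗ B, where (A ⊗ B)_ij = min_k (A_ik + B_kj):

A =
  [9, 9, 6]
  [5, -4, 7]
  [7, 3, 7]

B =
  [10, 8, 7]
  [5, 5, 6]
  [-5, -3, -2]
A ⊗ B =
  [1, 3, 4]
  [1, 1, 2]
  [2, 4, 5]

Apply the min-plus product entry-by-entry:
  C[0][0] = min over k of (A[0][0] + B[0][0] = 9 + 10 = 19, A[0][1] + B[1][0] = 9 + 5 = 14, A[0][2] + B[2][0] = 6 + -5 = 1) = 1 (attained at k = 2)
  C[0][1] = min over k of (A[0][0] + B[0][1] = 9 + 8 = 17, A[0][1] + B[1][1] = 9 + 5 = 14, A[0][2] + B[2][1] = 6 + -3 = 3) = 3 (attained at k = 2)
  C[0][2] = min over k of (A[0][0] + B[0][2] = 9 + 7 = 16, A[0][1] + B[1][2] = 9 + 6 = 15, A[0][2] + B[2][2] = 6 + -2 = 4) = 4 (attained at k = 2)
  C[1][0] = min over k of (A[1][0] + B[0][0] = 5 + 10 = 15, A[1][1] + B[1][0] = -4 + 5 = 1, A[1][2] + B[2][0] = 7 + -5 = 2) = 1 (attained at k = 1)
  C[1][1] = min over k of (A[1][0] + B[0][1] = 5 + 8 = 13, A[1][1] + B[1][1] = -4 + 5 = 1, A[1][2] + B[2][1] = 7 + -3 = 4) = 1 (attained at k = 1)
  C[1][2] = min over k of (A[1][0] + B[0][2] = 5 + 7 = 12, A[1][1] + B[1][2] = -4 + 6 = 2, A[1][2] + B[2][2] = 7 + -2 = 5) = 2 (attained at k = 1)
  C[2][0] = min over k of (A[2][0] + B[0][0] = 7 + 10 = 17, A[2][1] + B[1][0] = 3 + 5 = 8, A[2][2] + B[2][0] = 7 + -5 = 2) = 2 (attained at k = 2)
  C[2][1] = min over k of (A[2][0] + B[0][1] = 7 + 8 = 15, A[2][1] + B[1][1] = 3 + 5 = 8, A[2][2] + B[2][1] = 7 + -3 = 4) = 4 (attained at k = 2)
  C[2][2] = min over k of (A[2][0] + B[0][2] = 7 + 7 = 14, A[2][1] + B[1][2] = 3 + 6 = 9, A[2][2] + B[2][2] = 7 + -2 = 5) = 5 (attained at k = 2)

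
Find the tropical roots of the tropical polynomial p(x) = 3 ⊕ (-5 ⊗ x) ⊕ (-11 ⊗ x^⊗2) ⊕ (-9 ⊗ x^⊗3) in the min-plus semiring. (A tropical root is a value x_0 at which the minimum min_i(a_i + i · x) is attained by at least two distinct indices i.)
Roots: {-2, 6, 8}

Each tropical root is a break point of the lower envelope of the lines y = a_i + i · x (there are 4 lines, with slopes 0, 1, ..., 3). Only the lines that attain the minimum somewhere contribute to roots; other lines are dominated. Here the surviving (envelope) indices are i = 3, i = 2, i = 1, i = 0.
Intersections between consecutive envelope lines give the roots: for adjacent envelope indices i < j the intersection is x = (a_i − a_j) / (j − i). Reading off the sorted break points: {-2, 6, 8}.
Verification: at each break x_0, at least two indices attain the minimum of min_i(a_i + i · x_0).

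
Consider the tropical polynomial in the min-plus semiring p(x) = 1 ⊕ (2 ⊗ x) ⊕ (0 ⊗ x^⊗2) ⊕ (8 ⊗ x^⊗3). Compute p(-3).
p(-3) = -6

A tropical monomial a ⊗ x^⊗i evaluates to a + i · x. Evaluating each term at x = -3:
  Term 0 contributes 1 + 0 · -3 = 1
  Term 1 contributes 2 + 1 · -3 = -1
  Term 2 contributes 0 + 2 · -3 = -6
  Term 3 contributes 8 + 3 · -3 = -1
p(-3) = ⊕ of these = min[1, -1, -6, -1] = -6.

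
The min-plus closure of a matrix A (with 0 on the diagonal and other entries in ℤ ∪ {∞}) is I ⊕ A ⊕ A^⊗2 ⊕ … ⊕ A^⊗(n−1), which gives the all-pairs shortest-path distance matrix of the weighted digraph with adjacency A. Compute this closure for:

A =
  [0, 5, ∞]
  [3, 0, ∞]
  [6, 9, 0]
Closure =
  [0, 5, ∞]
  [3, 0, ∞]
  [6, 9, 0]

This is the Floyd-Warshall all-pairs shortest-path computation. For each intermediate vertex k = 0, 1, …, 2, update dist[i][j] ← min(dist[i][j], dist[i][k] + dist[k][j]). The final matrix gives, for each (i, j), the minimum total weight of any directed path from i to j (possibly empty when i = j).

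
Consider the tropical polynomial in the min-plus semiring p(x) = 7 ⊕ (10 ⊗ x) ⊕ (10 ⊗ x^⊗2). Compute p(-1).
p(-1) = 7

A tropical monomial a ⊗ x^⊗i evaluates to a + i · x. Evaluating each term at x = -1:
  Term 0 contributes 7 + 0 · -1 = 7
  Term 1 contributes 10 + 1 · -1 = 9
  Term 2 contributes 10 + 2 · -1 = 8
p(-1) = ⊕ of these = min[7, 9, 8] = 7.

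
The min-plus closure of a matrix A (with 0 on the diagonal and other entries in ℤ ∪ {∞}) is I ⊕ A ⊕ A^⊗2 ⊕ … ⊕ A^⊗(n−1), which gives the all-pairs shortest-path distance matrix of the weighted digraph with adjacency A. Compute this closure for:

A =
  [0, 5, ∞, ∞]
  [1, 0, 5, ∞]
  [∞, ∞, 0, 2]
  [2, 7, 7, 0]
Closure =
  [0, 5, 10, 12]
  [1, 0, 5, 7]
  [4, 9, 0, 2]
  [2, 7, 7, 0]

This is the Floyd-Warshall all-pairs shortest-path computation. For each intermediate vertex k = 0, 1, …, 3, update dist[i][j] ← min(dist[i][j], dist[i][k] + dist[k][j]). The final matrix gives, for each (i, j), the minimum total weight of any directed path from i to j (possibly empty when i = j).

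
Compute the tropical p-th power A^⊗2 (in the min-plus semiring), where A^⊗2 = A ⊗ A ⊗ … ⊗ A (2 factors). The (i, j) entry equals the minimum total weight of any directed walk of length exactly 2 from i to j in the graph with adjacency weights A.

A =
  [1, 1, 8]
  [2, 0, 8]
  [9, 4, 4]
A^⊗2 =
  [2, 1, 9]
  [2, 0, 8]
  [6, 4, 8]

Each entry (A^⊗2)_ij equals the minimum over all length-2 walks i = v_0 → v_1 → … → v_2 = j of Σ_t A[v_t][v_{t+1}]. For example, for (i, j) = (0, 2) we minimise over 3 possible intermediate vertex sequences; the minimum is 9, attained along the walk 0 → 0 → 2.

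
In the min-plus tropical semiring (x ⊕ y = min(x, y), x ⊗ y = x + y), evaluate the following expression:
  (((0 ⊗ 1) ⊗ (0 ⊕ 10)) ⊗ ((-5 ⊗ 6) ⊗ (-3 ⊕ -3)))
(((0 ⊗ 1) ⊗ (0 ⊕ 10)) ⊗ ((-5 ⊗ 6) ⊗ (-3 ⊕ -3))) = -1

Expand innermost to outermost. Recall ⊕ takes the minimum of its arguments and ⊗ takes their sum. Working out the expression (((0 ⊗ 1) ⊗ (0 ⊕ 10)) ⊗ ((-5 ⊗ 6) ⊗ (-3 ⊕ -3))) gives -1.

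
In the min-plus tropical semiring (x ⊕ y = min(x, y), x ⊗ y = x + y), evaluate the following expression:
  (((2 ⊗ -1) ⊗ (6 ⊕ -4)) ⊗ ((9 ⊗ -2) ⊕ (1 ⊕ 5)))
(((2 ⊗ -1) ⊗ (6 ⊕ -4)) ⊗ ((9 ⊗ -2) ⊕ (1 ⊕ 5))) = -2

Expand innermost to outermost. Recall ⊕ takes the minimum of its arguments and ⊗ takes their sum. Working out the expression (((2 ⊗ -1) ⊗ (6 ⊕ -4)) ⊗ ((9 ⊗ -2) ⊕ (1 ⊕ 5))) gives -2.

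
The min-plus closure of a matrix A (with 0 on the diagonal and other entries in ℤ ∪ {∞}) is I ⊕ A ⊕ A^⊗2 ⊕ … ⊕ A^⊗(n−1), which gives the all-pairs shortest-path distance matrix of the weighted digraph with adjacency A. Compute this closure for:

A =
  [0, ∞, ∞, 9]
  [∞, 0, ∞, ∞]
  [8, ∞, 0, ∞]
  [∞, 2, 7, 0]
Closure =
  [0, 11, 16, 9]
  [∞, 0, ∞, ∞]
  [8, 19, 0, 17]
  [15, 2, 7, 0]

This is the Floyd-Warshall all-pairs shortest-path computation. For each intermediate vertex k = 0, 1, …, 3, update dist[i][j] ← min(dist[i][j], dist[i][k] + dist[k][j]). The final matrix gives, for each (i, j), the minimum total weight of any directed path from i to j (possibly empty when i = j).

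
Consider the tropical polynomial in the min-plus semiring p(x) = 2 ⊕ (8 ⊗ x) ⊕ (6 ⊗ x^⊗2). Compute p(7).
p(7) = 2

A tropical monomial a ⊗ x^⊗i evaluates to a + i · x. Evaluating each term at x = 7:
  Term 0 contributes 2 + 0 · 7 = 2
  Term 1 contributes 8 + 1 · 7 = 15
  Term 2 contributes 6 + 2 · 7 = 20
p(7) = ⊕ of these = min[2, 15, 20] = 2.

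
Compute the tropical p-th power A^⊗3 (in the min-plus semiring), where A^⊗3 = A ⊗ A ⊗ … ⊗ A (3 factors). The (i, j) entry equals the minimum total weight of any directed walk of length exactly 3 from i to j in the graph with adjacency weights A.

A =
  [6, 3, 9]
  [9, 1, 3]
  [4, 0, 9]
A^⊗3 =
  [10, 5, 7]
  [8, 3, 5]
  [7, 2, 4]

Each entry (A^⊗3)_ij equals the minimum over all length-3 walks i = v_0 → v_1 → … → v_3 = j of Σ_t A[v_t][v_{t+1}]. For example, for (i, j) = (0, 2) we minimise over 9 possible intermediate vertex sequences; the minimum is 7, attained along the walk 0 → 1 → 1 → 2.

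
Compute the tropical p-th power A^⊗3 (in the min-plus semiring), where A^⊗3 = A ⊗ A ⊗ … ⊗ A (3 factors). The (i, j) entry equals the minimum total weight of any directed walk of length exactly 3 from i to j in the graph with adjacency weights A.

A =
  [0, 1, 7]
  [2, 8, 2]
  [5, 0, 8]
A^⊗3 =
  [0, 1, 3]
  [2, 3, 4]
  [2, 2, 8]

Each entry (A^⊗3)_ij equals the minimum over all length-3 walks i = v_0 → v_1 → … → v_3 = j of Σ_t A[v_t][v_{t+1}]. For example, for (i, j) = (0, 2) we minimise over 9 possible intermediate vertex sequences; the minimum is 3, attained along the walk 0 → 0 → 1 → 2.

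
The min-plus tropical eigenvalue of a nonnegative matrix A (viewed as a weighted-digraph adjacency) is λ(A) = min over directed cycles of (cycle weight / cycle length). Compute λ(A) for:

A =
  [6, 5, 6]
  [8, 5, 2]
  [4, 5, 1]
λ(A) = 1

Enumerate directed cycles and compute their means (weight / length). Sample:
  cycle 0 → 0: weight = 6, length = 1, mean = 6/1 ≈ 6.000
  cycle 1 → 1: weight = 5, length = 1, mean = 5/1 ≈ 5.000
  cycle 2 → 2: weight = 1, length = 1, mean = 1/1 ≈ 1.000
  cycle 0 → 1 → 0: weight = 13, length = 2, mean = 13/2 ≈ 6.500
  cycle 0 → 2 → 0: weight = 10, length = 2, mean = 10/2 ≈ 5.000
  cycle 1 → 0 → 1: weight = 13, length = 2, mean = 13/2 ≈ 6.500
Minimum mean = 1.000, attained e.g. along the cycle 2 → 2 with weight 1 and length 1. So λ(A) = 1/1 = 1.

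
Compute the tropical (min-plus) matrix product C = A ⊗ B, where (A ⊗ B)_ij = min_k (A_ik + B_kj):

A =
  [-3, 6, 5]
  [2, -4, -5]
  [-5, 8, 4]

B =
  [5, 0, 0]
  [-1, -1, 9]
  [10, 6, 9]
A ⊗ B =
  [2, -3, -3]
  [-5, -5, 2]
  [0, -5, -5]

Apply the min-plus product entry-by-entry:
  C[0][0] = min over k of (A[0][0] + B[0][0] = -3 + 5 = 2, A[0][1] + B[1][0] = 6 + -1 = 5, A[0][2] + B[2][0] = 5 + 10 = 15) = 2 (attained at k = 0)
  C[0][1] = min over k of (A[0][0] + B[0][1] = -3 + 0 = -3, A[0][1] + B[1][1] = 6 + -1 = 5, A[0][2] + B[2][1] = 5 + 6 = 11) = -3 (attained at k = 0)
  C[0][2] = min over k of (A[0][0] + B[0][2] = -3 + 0 = -3, A[0][1] + B[1][2] = 6 + 9 = 15, A[0][2] + B[2][2] = 5 + 9 = 14) = -3 (attained at k = 0)
  C[1][0] = min over k of (A[1][0] + B[0][0] = 2 + 5 = 7, A[1][1] + B[1][0] = -4 + -1 = -5, A[1][2] + B[2][0] = -5 + 10 = 5) = -5 (attained at k = 1)
  C[1][1] = min over k of (A[1][0] + B[0][1] = 2 + 0 = 2, A[1][1] + B[1][1] = -4 + -1 = -5, A[1][2] + B[2][1] = -5 + 6 = 1) = -5 (attained at k = 1)
  C[1][2] = min over k of (A[1][0] + B[0][2] = 2 + 0 = 2, A[1][1] + B[1][2] = -4 + 9 = 5, A[1][2] + B[2][2] = -5 + 9 = 4) = 2 (attained at k = 0)
  C[2][0] = min over k of (A[2][0] + B[0][0] = -5 + 5 = 0, A[2][1] + B[1][0] = 8 + -1 = 7, A[2][2] + B[2][0] = 4 + 10 = 14) = 0 (attained at k = 0)
  C[2][1] = min over k of (A[2][0] + B[0][1] = -5 + 0 = -5, A[2][1] + B[1][1] = 8 + -1 = 7, A[2][2] + B[2][1] = 4 + 6 = 10) = -5 (attained at k = 0)
  C[2][2] = min over k of (A[2][0] + B[0][2] = -5 + 0 = -5, A[2][1] + B[1][2] = 8 + 9 = 17, A[2][2] + B[2][2] = 4 + 9 = 13) = -5 (attained at k = 0)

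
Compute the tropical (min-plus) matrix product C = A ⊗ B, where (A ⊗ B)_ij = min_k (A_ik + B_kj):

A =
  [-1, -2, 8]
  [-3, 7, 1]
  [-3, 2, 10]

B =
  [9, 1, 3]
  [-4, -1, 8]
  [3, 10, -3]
A ⊗ B =
  [-6, -3, 2]
  [3, -2, -2]
  [-2, -2, 0]

Apply the min-plus product entry-by-entry:
  C[0][0] = min over k of (A[0][0] + B[0][0] = -1 + 9 = 8, A[0][1] + B[1][0] = -2 + -4 = -6, A[0][2] + B[2][0] = 8 + 3 = 11) = -6 (attained at k = 1)
  C[0][1] = min over k of (A[0][0] + B[0][1] = -1 + 1 = 0, A[0][1] + B[1][1] = -2 + -1 = -3, A[0][2] + B[2][1] = 8 + 10 = 18) = -3 (attained at k = 1)
  C[0][2] = min over k of (A[0][0] + B[0][2] = -1 + 3 = 2, A[0][1] + B[1][2] = -2 + 8 = 6, A[0][2] + B[2][2] = 8 + -3 = 5) = 2 (attained at k = 0)
  C[1][0] = min over k of (A[1][0] + B[0][0] = -3 + 9 = 6, A[1][1] + B[1][0] = 7 + -4 = 3, A[1][2] + B[2][0] = 1 + 3 = 4) = 3 (attained at k = 1)
  C[1][1] = min over k of (A[1][0] + B[0][1] = -3 + 1 = -2, A[1][1] + B[1][1] = 7 + -1 = 6, A[1][2] + B[2][1] = 1 + 10 = 11) = -2 (attained at k = 0)
  C[1][2] = min over k of (A[1][0] + B[0][2] = -3 + 3 = 0, A[1][1] + B[1][2] = 7 + 8 = 15, A[1][2] + B[2][2] = 1 + -3 = -2) = -2 (attained at k = 2)
  C[2][0] = min over k of (A[2][0] + B[0][0] = -3 + 9 = 6, A[2][1] + B[1][0] = 2 + -4 = -2, A[2][2] + B[2][0] = 10 + 3 = 13) = -2 (attained at k = 1)
  C[2][1] = min over k of (A[2][0] + B[0][1] = -3 + 1 = -2, A[2][1] + B[1][1] = 2 + -1 = 1, A[2][2] + B[2][1] = 10 + 10 = 20) = -2 (attained at k = 0)
  C[2][2] = min over k of (A[2][0] + B[0][2] = -3 + 3 = 0, A[2][1] + B[1][2] = 2 + 8 = 10, A[2][2] + B[2][2] = 10 + -3 = 7) = 0 (attained at k = 0)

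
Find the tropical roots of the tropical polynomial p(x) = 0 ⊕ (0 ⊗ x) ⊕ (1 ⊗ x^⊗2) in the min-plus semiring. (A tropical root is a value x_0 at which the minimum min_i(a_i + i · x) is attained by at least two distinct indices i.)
Roots: {-1, 0}

Each tropical root is a break point of the lower envelope of the lines y = a_i + i · x (there are 3 lines, with slopes 0, 1, ..., 2). Only the lines that attain the minimum somewhere contribute to roots; other lines are dominated. Here the surviving (envelope) indices are i = 2, i = 1, i = 0.
Intersections between consecutive envelope lines give the roots: for adjacent envelope indices i < j the intersection is x = (a_i − a_j) / (j − i). Reading off the sorted break points: {-1, 0}.
Verification: at each break x_0, at least two indices attain the minimum of min_i(a_i + i · x_0).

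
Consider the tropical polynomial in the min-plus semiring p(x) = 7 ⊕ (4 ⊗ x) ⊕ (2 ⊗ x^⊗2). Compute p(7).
p(7) = 7

A tropical monomial a ⊗ x^⊗i evaluates to a + i · x. Evaluating each term at x = 7:
  Term 0 contributes 7 + 0 · 7 = 7
  Term 1 contributes 4 + 1 · 7 = 11
  Term 2 contributes 2 + 2 · 7 = 16
p(7) = ⊕ of these = min[7, 11, 16] = 7.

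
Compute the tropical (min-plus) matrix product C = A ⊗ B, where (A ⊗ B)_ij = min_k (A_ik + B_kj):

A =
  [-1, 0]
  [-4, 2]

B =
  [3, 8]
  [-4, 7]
A ⊗ B =
  [-4, 7]
  [-2, 4]

Apply the min-plus product entry-by-entry:
  C[0][0] = min over k of (A[0][0] + B[0][0] = -1 + 3 = 2, A[0][1] + B[1][0] = 0 + -4 = -4) = -4 (attained at k = 1)
  C[0][1] = min over k of (A[0][0] + B[0][1] = -1 + 8 = 7, A[0][1] + B[1][1] = 0 + 7 = 7) = 7 (attained at k = 0)
  C[1][0] = min over k of (A[1][0] + B[0][0] = -4 + 3 = -1, A[1][1] + B[1][0] = 2 + -4 = -2) = -2 (attained at k = 1)
  C[1][1] = min over k of (A[1][0] + B[0][1] = -4 + 8 = 4, A[1][1] + B[1][1] = 2 + 7 = 9) = 4 (attained at k = 0)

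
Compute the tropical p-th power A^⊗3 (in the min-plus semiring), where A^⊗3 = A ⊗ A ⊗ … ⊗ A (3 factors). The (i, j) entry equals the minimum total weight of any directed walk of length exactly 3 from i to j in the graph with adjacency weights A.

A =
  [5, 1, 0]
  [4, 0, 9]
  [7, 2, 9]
A^⊗3 =
  [5, 1, 5]
  [4, 0, 4]
  [6, 2, 6]

Each entry (A^⊗3)_ij equals the minimum over all length-3 walks i = v_0 → v_1 → … → v_3 = j of Σ_t A[v_t][v_{t+1}]. For example, for (i, j) = (0, 2) we minimise over 9 possible intermediate vertex sequences; the minimum is 5, attained along the walk 0 → 1 → 0 → 2.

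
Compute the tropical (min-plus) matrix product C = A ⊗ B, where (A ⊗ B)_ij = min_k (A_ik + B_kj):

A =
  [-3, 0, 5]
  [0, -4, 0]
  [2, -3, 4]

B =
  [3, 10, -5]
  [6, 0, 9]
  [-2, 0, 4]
A ⊗ B =
  [0, 0, -8]
  [-2, -4, -5]
  [2, -3, -3]

Apply the min-plus product entry-by-entry:
  C[0][0] = min over k of (A[0][0] + B[0][0] = -3 + 3 = 0, A[0][1] + B[1][0] = 0 + 6 = 6, A[0][2] + B[2][0] = 5 + -2 = 3) = 0 (attained at k = 0)
  C[0][1] = min over k of (A[0][0] + B[0][1] = -3 + 10 = 7, A[0][1] + B[1][1] = 0 + 0 = 0, A[0][2] + B[2][1] = 5 + 0 = 5) = 0 (attained at k = 1)
  C[0][2] = min over k of (A[0][0] + B[0][2] = -3 + -5 = -8, A[0][1] + B[1][2] = 0 + 9 = 9, A[0][2] + B[2][2] = 5 + 4 = 9) = -8 (attained at k = 0)
  C[1][0] = min over k of (A[1][0] + B[0][0] = 0 + 3 = 3, A[1][1] + B[1][0] = -4 + 6 = 2, A[1][2] + B[2][0] = 0 + -2 = -2) = -2 (attained at k = 2)
  C[1][1] = min over k of (A[1][0] + B[0][1] = 0 + 10 = 10, A[1][1] + B[1][1] = -4 + 0 = -4, A[1][2] + B[2][1] = 0 + 0 = 0) = -4 (attained at k = 1)
  C[1][2] = min over k of (A[1][0] + B[0][2] = 0 + -5 = -5, A[1][1] + B[1][2] = -4 + 9 = 5, A[1][2] + B[2][2] = 0 + 4 = 4) = -5 (attained at k = 0)
  C[2][0] = min over k of (A[2][0] + B[0][0] = 2 + 3 = 5, A[2][1] + B[1][0] = -3 + 6 = 3, A[2][2] + B[2][0] = 4 + -2 = 2) = 2 (attained at k = 2)
  C[2][1] = min over k of (A[2][0] + B[0][1] = 2 + 10 = 12, A[2][1] + B[1][1] = -3 + 0 = -3, A[2][2] + B[2][1] = 4 + 0 = 4) = -3 (attained at k = 1)
  C[2][2] = min over k of (A[2][0] + B[0][2] = 2 + -5 = -3, A[2][1] + B[1][2] = -3 + 9 = 6, A[2][2] + B[2][2] = 4 + 4 = 8) = -3 (attained at k = 0)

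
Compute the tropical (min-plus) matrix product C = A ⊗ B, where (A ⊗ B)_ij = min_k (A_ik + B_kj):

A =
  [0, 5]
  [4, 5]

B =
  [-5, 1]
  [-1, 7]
A ⊗ B =
  [-5, 1]
  [-1, 5]

Apply the min-plus product entry-by-entry:
  C[0][0] = min over k of (A[0][0] + B[0][0] = 0 + -5 = -5, A[0][1] + B[1][0] = 5 + -1 = 4) = -5 (attained at k = 0)
  C[0][1] = min over k of (A[0][0] + B[0][1] = 0 + 1 = 1, A[0][1] + B[1][1] = 5 + 7 = 12) = 1 (attained at k = 0)
  C[1][0] = min over k of (A[1][0] + B[0][0] = 4 + -5 = -1, A[1][1] + B[1][0] = 5 + -1 = 4) = -1 (attained at k = 0)
  C[1][1] = min over k of (A[1][0] + B[0][1] = 4 + 1 = 5, A[1][1] + B[1][1] = 5 + 7 = 12) = 5 (attained at k = 0)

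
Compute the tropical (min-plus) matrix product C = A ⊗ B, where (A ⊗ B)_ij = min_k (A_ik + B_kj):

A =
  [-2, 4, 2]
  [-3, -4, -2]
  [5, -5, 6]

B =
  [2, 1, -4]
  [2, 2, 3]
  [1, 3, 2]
A ⊗ B =
  [0, -1, -6]
  [-2, -2, -7]
  [-3, -3, -2]

Apply the min-plus product entry-by-entry:
  C[0][0] = min over k of (A[0][0] + B[0][0] = -2 + 2 = 0, A[0][1] + B[1][0] = 4 + 2 = 6, A[0][2] + B[2][0] = 2 + 1 = 3) = 0 (attained at k = 0)
  C[0][1] = min over k of (A[0][0] + B[0][1] = -2 + 1 = -1, A[0][1] + B[1][1] = 4 + 2 = 6, A[0][2] + B[2][1] = 2 + 3 = 5) = -1 (attained at k = 0)
  C[0][2] = min over k of (A[0][0] + B[0][2] = -2 + -4 = -6, A[0][1] + B[1][2] = 4 + 3 = 7, A[0][2] + B[2][2] = 2 + 2 = 4) = -6 (attained at k = 0)
  C[1][0] = min over k of (A[1][0] + B[0][0] = -3 + 2 = -1, A[1][1] + B[1][0] = -4 + 2 = -2, A[1][2] + B[2][0] = -2 + 1 = -1) = -2 (attained at k = 1)
  C[1][1] = min over k of (A[1][0] + B[0][1] = -3 + 1 = -2, A[1][1] + B[1][1] = -4 + 2 = -2, A[1][2] + B[2][1] = -2 + 3 = 1) = -2 (attained at k = 0)
  C[1][2] = min over k of (A[1][0] + B[0][2] = -3 + -4 = -7, A[1][1] + B[1][2] = -4 + 3 = -1, A[1][2] + B[2][2] = -2 + 2 = 0) = -7 (attained at k = 0)
  C[2][0] = min over k of (A[2][0] + B[0][0] = 5 + 2 = 7, A[2][1] + B[1][0] = -5 + 2 = -3, A[2][2] + B[2][0] = 6 + 1 = 7) = -3 (attained at k = 1)
  C[2][1] = min over k of (A[2][0] + B[0][1] = 5 + 1 = 6, A[2][1] + B[1][1] = -5 + 2 = -3, A[2][2] + B[2][1] = 6 + 3 = 9) = -3 (attained at k = 1)
  C[2][2] = min over k of (A[2][0] + B[0][2] = 5 + -4 = 1, A[2][1] + B[1][2] = -5 + 3 = -2, A[2][2] + B[2][2] = 6 + 2 = 8) = -2 (attained at k = 1)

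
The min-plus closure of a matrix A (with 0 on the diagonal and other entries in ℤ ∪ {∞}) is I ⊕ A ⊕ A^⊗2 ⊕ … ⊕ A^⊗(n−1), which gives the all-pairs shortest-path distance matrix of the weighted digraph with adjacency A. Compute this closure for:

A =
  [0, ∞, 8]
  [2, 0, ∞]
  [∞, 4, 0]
Closure =
  [0, 12, 8]
  [2, 0, 10]
  [6, 4, 0]

This is the Floyd-Warshall all-pairs shortest-path computation. For each intermediate vertex k = 0, 1, …, 2, update dist[i][j] ← min(dist[i][j], dist[i][k] + dist[k][j]). The final matrix gives, for each (i, j), the minimum total weight of any directed path from i to j (possibly empty when i = j).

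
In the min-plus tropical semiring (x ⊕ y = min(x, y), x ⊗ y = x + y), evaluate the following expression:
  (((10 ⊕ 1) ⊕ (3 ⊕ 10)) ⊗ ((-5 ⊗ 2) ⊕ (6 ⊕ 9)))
(((10 ⊕ 1) ⊕ (3 ⊕ 10)) ⊗ ((-5 ⊗ 2) ⊕ (6 ⊕ 9))) = -2

Expand innermost to outermost. Recall ⊕ takes the minimum of its arguments and ⊗ takes their sum. Working out the expression (((10 ⊕ 1) ⊕ (3 ⊕ 10)) ⊗ ((-5 ⊗ 2) ⊕ (6 ⊕ 9))) gives -2.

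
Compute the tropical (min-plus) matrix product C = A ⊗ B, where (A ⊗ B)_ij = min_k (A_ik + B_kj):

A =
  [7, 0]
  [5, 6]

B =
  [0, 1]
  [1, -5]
A ⊗ B =
  [1, -5]
  [5, 1]

Apply the min-plus product entry-by-entry:
  C[0][0] = min over k of (A[0][0] + B[0][0] = 7 + 0 = 7, A[0][1] + B[1][0] = 0 + 1 = 1) = 1 (attained at k = 1)
  C[0][1] = min over k of (A[0][0] + B[0][1] = 7 + 1 = 8, A[0][1] + B[1][1] = 0 + -5 = -5) = -5 (attained at k = 1)
  C[1][0] = min over k of (A[1][0] + B[0][0] = 5 + 0 = 5, A[1][1] + B[1][0] = 6 + 1 = 7) = 5 (attained at k = 0)
  C[1][1] = min over k of (A[1][0] + B[0][1] = 5 + 1 = 6, A[1][1] + B[1][1] = 6 + -5 = 1) = 1 (attained at k = 1)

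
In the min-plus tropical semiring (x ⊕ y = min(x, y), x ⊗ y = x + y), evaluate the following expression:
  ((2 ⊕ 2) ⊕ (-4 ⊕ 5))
((2 ⊕ 2) ⊕ (-4 ⊕ 5)) = -4

Expand innermost to outermost. Recall ⊕ takes the minimum of its arguments and ⊗ takes their sum. Working out the expression ((2 ⊕ 2) ⊕ (-4 ⊕ 5)) gives -4.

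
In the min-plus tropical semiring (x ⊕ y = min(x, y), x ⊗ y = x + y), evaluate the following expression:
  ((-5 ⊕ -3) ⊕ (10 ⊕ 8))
((-5 ⊕ -3) ⊕ (10 ⊕ 8)) = -5

Expand innermost to outermost. Recall ⊕ takes the minimum of its arguments and ⊗ takes their sum. Working out the expression ((-5 ⊕ -3) ⊕ (10 ⊕ 8)) gives -5.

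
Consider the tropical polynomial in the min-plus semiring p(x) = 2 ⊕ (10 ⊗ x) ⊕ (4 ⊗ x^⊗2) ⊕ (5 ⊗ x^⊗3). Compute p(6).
p(6) = 2

A tropical monomial a ⊗ x^⊗i evaluates to a + i · x. Evaluating each term at x = 6:
  Term 0 contributes 2 + 0 · 6 = 2
  Term 1 contributes 10 + 1 · 6 = 16
  Term 2 contributes 4 + 2 · 6 = 16
  Term 3 contributes 5 + 3 · 6 = 23
p(6) = ⊕ of these = min[2, 16, 16, 23] = 2.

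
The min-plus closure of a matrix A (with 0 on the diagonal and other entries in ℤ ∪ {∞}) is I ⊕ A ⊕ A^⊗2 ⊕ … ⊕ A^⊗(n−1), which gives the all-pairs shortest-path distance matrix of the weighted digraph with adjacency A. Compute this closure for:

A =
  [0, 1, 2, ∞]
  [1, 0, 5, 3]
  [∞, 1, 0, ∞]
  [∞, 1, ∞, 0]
Closure =
  [0, 1, 2, 4]
  [1, 0, 3, 3]
  [2, 1, 0, 4]
  [2, 1, 4, 0]

This is the Floyd-Warshall all-pairs shortest-path computation. For each intermediate vertex k = 0, 1, …, 3, update dist[i][j] ← min(dist[i][j], dist[i][k] + dist[k][j]). The final matrix gives, for each (i, j), the minimum total weight of any directed path from i to j (possibly empty when i = j).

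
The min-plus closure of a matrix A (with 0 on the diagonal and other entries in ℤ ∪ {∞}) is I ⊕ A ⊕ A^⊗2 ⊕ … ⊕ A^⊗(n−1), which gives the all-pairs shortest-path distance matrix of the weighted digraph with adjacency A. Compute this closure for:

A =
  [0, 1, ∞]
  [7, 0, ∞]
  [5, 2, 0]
Closure =
  [0, 1, ∞]
  [7, 0, ∞]
  [5, 2, 0]

This is the Floyd-Warshall all-pairs shortest-path computation. For each intermediate vertex k = 0, 1, …, 2, update dist[i][j] ← min(dist[i][j], dist[i][k] + dist[k][j]). The final matrix gives, for each (i, j), the minimum total weight of any directed path from i to j (possibly empty when i = j).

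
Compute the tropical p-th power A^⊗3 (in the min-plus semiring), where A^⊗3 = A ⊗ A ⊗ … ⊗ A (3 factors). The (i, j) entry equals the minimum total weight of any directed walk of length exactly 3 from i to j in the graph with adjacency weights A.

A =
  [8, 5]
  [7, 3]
A^⊗3 =
  [15, 11]
  [13, 9]

Each entry (A^⊗3)_ij equals the minimum over all length-3 walks i = v_0 → v_1 → … → v_3 = j of Σ_t A[v_t][v_{t+1}]. For example, for (i, j) = (0, 1) we minimise over 4 possible intermediate vertex sequences; the minimum is 11, attained along the walk 0 → 1 → 1 → 1.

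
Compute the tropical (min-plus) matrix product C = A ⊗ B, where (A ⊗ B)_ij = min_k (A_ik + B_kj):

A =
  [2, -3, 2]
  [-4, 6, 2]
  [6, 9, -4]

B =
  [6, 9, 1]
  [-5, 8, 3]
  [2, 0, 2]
A ⊗ B =
  [-8, 2, 0]
  [1, 2, -3]
  [-2, -4, -2]

Apply the min-plus product entry-by-entry:
  C[0][0] = min over k of (A[0][0] + B[0][0] = 2 + 6 = 8, A[0][1] + B[1][0] = -3 + -5 = -8, A[0][2] + B[2][0] = 2 + 2 = 4) = -8 (attained at k = 1)
  C[0][1] = min over k of (A[0][0] + B[0][1] = 2 + 9 = 11, A[0][1] + B[1][1] = -3 + 8 = 5, A[0][2] + B[2][1] = 2 + 0 = 2) = 2 (attained at k = 2)
  C[0][2] = min over k of (A[0][0] + B[0][2] = 2 + 1 = 3, A[0][1] + B[1][2] = -3 + 3 = 0, A[0][2] + B[2][2] = 2 + 2 = 4) = 0 (attained at k = 1)
  C[1][0] = min over k of (A[1][0] + B[0][0] = -4 + 6 = 2, A[1][1] + B[1][0] = 6 + -5 = 1, A[1][2] + B[2][0] = 2 + 2 = 4) = 1 (attained at k = 1)
  C[1][1] = min over k of (A[1][0] + B[0][1] = -4 + 9 = 5, A[1][1] + B[1][1] = 6 + 8 = 14, A[1][2] + B[2][1] = 2 + 0 = 2) = 2 (attained at k = 2)
  C[1][2] = min over k of (A[1][0] + B[0][2] = -4 + 1 = -3, A[1][1] + B[1][2] = 6 + 3 = 9, A[1][2] + B[2][2] = 2 + 2 = 4) = -3 (attained at k = 0)
  C[2][0] = min over k of (A[2][0] + B[0][0] = 6 + 6 = 12, A[2][1] + B[1][0] = 9 + -5 = 4, A[2][2] + B[2][0] = -4 + 2 = -2) = -2 (attained at k = 2)
  C[2][1] = min over k of (A[2][0] + B[0][1] = 6 + 9 = 15, A[2][1] + B[1][1] = 9 + 8 = 17, A[2][2] + B[2][1] = -4 + 0 = -4) = -4 (attained at k = 2)
  C[2][2] = min over k of (A[2][0] + B[0][2] = 6 + 1 = 7, A[2][1] + B[1][2] = 9 + 3 = 12, A[2][2] + B[2][2] = -4 + 2 = -2) = -2 (attained at k = 2)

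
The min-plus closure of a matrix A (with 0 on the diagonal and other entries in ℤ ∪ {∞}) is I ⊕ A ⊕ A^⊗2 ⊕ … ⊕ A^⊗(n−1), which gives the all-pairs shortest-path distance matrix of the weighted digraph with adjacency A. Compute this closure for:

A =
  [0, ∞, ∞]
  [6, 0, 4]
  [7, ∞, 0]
Closure =
  [0, ∞, ∞]
  [6, 0, 4]
  [7, ∞, 0]

This is the Floyd-Warshall all-pairs shortest-path computation. For each intermediate vertex k = 0, 1, …, 2, update dist[i][j] ← min(dist[i][j], dist[i][k] + dist[k][j]). The final matrix gives, for each (i, j), the minimum total weight of any directed path from i to j (possibly empty when i = j).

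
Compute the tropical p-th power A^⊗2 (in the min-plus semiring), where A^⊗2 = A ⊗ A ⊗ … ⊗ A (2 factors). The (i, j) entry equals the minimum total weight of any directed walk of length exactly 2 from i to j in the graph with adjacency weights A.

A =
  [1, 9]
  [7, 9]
A^⊗2 =
  [2, 10]
  [8, 16]

Each entry (A^⊗2)_ij equals the minimum over all length-2 walks i = v_0 → v_1 → … → v_2 = j of Σ_t A[v_t][v_{t+1}]. For example, for (i, j) = (0, 1) we minimise over 2 possible intermediate vertex sequences; the minimum is 10, attained along the walk 0 → 0 → 1.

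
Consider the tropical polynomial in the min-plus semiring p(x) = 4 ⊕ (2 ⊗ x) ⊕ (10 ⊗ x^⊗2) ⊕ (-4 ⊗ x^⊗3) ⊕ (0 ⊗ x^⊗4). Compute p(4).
p(4) = 4

A tropical monomial a ⊗ x^⊗i evaluates to a + i · x. Evaluating each term at x = 4:
  Term 0 contributes 4 + 0 · 4 = 4
  Term 1 contributes 2 + 1 · 4 = 6
  Term 2 contributes 10 + 2 · 4 = 18
  Term 3 contributes -4 + 3 · 4 = 8
  Term 4 contributes 0 + 4 · 4 = 16
p(4) = ⊕ of these = min[4, 6, 18, 8, 16] = 4.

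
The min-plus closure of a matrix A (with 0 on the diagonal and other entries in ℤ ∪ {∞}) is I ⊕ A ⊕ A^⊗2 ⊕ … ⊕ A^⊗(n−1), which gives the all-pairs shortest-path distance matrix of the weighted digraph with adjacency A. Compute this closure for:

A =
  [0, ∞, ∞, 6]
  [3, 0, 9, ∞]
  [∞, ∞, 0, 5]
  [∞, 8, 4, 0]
Closure =
  [0, 14, 10, 6]
  [3, 0, 9, 9]
  [16, 13, 0, 5]
  [11, 8, 4, 0]

This is the Floyd-Warshall all-pairs shortest-path computation. For each intermediate vertex k = 0, 1, …, 3, update dist[i][j] ← min(dist[i][j], dist[i][k] + dist[k][j]). The final matrix gives, for each (i, j), the minimum total weight of any directed path from i to j (possibly empty when i = j).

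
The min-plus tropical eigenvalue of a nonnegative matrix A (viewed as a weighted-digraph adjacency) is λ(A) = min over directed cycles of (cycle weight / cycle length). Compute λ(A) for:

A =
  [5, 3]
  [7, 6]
λ(A) = 5

Enumerate directed cycles and compute their means (weight / length). Sample:
  cycle 0 → 0: weight = 5, length = 1, mean = 5/1 ≈ 5.000
  cycle 1 → 1: weight = 6, length = 1, mean = 6/1 ≈ 6.000
  cycle 0 → 1 → 0: weight = 10, length = 2, mean = 10/2 ≈ 5.000
  cycle 1 → 0 → 1: weight = 10, length = 2, mean = 10/2 ≈ 5.000
Minimum mean = 5.000, attained e.g. along the cycle 0 → 0 with weight 5 and length 1. So λ(A) = 5/1 = 5.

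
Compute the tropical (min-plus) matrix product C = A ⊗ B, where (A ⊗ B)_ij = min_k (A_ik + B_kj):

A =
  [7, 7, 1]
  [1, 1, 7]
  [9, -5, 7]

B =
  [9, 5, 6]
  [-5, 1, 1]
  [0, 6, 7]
A ⊗ B =
  [1, 7, 8]
  [-4, 2, 2]
  [-10, -4, -4]

Apply the min-plus product entry-by-entry:
  C[0][0] = min over k of (A[0][0] + B[0][0] = 7 + 9 = 16, A[0][1] + B[1][0] = 7 + -5 = 2, A[0][2] + B[2][0] = 1 + 0 = 1) = 1 (attained at k = 2)
  C[0][1] = min over k of (A[0][0] + B[0][1] = 7 + 5 = 12, A[0][1] + B[1][1] = 7 + 1 = 8, A[0][2] + B[2][1] = 1 + 6 = 7) = 7 (attained at k = 2)
  C[0][2] = min over k of (A[0][0] + B[0][2] = 7 + 6 = 13, A[0][1] + B[1][2] = 7 + 1 = 8, A[0][2] + B[2][2] = 1 + 7 = 8) = 8 (attained at k = 1)
  C[1][0] = min over k of (A[1][0] + B[0][0] = 1 + 9 = 10, A[1][1] + B[1][0] = 1 + -5 = -4, A[1][2] + B[2][0] = 7 + 0 = 7) = -4 (attained at k = 1)
  C[1][1] = min over k of (A[1][0] + B[0][1] = 1 + 5 = 6, A[1][1] + B[1][1] = 1 + 1 = 2, A[1][2] + B[2][1] = 7 + 6 = 13) = 2 (attained at k = 1)
  C[1][2] = min over k of (A[1][0] + B[0][2] = 1 + 6 = 7, A[1][1] + B[1][2] = 1 + 1 = 2, A[1][2] + B[2][2] = 7 + 7 = 14) = 2 (attained at k = 1)
  C[2][0] = min over k of (A[2][0] + B[0][0] = 9 + 9 = 18, A[2][1] + B[1][0] = -5 + -5 = -10, A[2][2] + B[2][0] = 7 + 0 = 7) = -10 (attained at k = 1)
  C[2][1] = min over k of (A[2][0] + B[0][1] = 9 + 5 = 14, A[2][1] + B[1][1] = -5 + 1 = -4, A[2][2] + B[2][1] = 7 + 6 = 13) = -4 (attained at k = 1)
  C[2][2] = min over k of (A[2][0] + B[0][2] = 9 + 6 = 15, A[2][1] + B[1][2] = -5 + 1 = -4, A[2][2] + B[2][2] = 7 + 7 = 14) = -4 (attained at k = 1)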